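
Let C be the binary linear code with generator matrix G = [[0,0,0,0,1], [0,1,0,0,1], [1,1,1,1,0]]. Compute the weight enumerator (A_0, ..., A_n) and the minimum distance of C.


Weight distribution: A_0 = 1, A_1 = 2, A_2 = 1, A_3 = 1, A_4 = 2, A_5 = 1. Minimum distance d = 1.

Enumerate all 2^3 = 8 messages m ∈ F_2^3.
For each, compute codeword c = mG in F_2^5, then tally its weight.
  m = 000 → c = 00000, weight = 0.
  m = 100 → c = 00001, weight = 1.
  m = 010 → c = 01001, weight = 2.
  m = 110 → c = 01000, weight = 1.
  m = 001 → c = 11110, weight = 4.
  m = 101 → c = 11111, weight = 5.
  m = 011 → c = 10111, weight = 4.
  m = 111 → c = 10110, weight = 3.
Tally weights:
  weight 0: 1 codewords.
  weight 1: 2 codewords.
  weight 2: 1 codewords.
  weight 3: 1 codewords.
  weight 4: 2 codewords.
  weight 5: 1 codewords.
Minimum distance d = smallest w > 0 with A_w > 0 = 1.
Sanity: Σ A_w = 8 = 2^3 = 8 ✓.


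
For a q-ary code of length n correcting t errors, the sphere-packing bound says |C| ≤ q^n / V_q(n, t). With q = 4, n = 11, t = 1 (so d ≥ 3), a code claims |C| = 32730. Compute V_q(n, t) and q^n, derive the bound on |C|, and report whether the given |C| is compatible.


V_q(n, t) = 34, q^n = 4194304, Hamming bound = 123361, |C| = 32730 ≤ bound (satisfied).

Step 1: Compute V_q(n, t) = Σ_{j=0}^1 C(n, j) (q−1)^j.
  j = 0: C(11,0)·(3)^0 = 1·1 = 1.
  j = 1: C(11,1)·(3)^1 = 11·3 = 33.
  V_q(n, t) = 1 + 33 = 34.
Step 2: q^n = 4^11 = 4194304.
Step 3: Hamming bound ⌊q^n / V_q(n,t)⌋ = ⌊4194304/34⌋ = 123361.
Step 4: Compare |C| = 32730 to 123361: satisfied.
The claimed |C| lies below the Hamming bound.


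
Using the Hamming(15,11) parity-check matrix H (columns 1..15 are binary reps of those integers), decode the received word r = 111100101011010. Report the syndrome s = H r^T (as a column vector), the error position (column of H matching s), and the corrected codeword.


s = (0, 0, 1, 1)^T, error position = 3, corrected codeword c = 110100101011010

Compute s = H r^T mod 2 one row at a time:
  s_1 = 0 + 1 + 0 + 1 + 1 + 0 + 1 + 0 = 4 ≡ 0 (mod 2).
  s_2 = 1 + 0 + 0 + 1 + 1 + 0 + 1 + 0 = 4 ≡ 0 (mod 2).
  s_3 = 1 + 1 + 0 + 1 + 0 + 1 + 1 + 0 = 5 ≡ 1 (mod 2).
  s_4 = 1 + 1 + 0 + 1 + 1 + 1 + 0 + 0 = 5 ≡ 1 (mod 2).
s = (0, 0, 1, 1)^T — this equals column 3 of H (binary 0011), so error is at position 3.
Correct: flip bit 3 of r = 111100101011010 to get c = 110100101011010.


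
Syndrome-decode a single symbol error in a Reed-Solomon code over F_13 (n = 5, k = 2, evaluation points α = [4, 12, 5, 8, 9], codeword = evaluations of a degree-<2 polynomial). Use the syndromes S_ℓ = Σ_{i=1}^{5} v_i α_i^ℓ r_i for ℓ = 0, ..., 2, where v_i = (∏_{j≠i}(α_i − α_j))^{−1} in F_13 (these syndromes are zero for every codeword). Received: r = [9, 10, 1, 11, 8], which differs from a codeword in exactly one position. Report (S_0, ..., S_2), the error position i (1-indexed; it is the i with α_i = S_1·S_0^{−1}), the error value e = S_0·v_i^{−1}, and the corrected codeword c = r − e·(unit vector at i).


S = (11, 10, 2), error at position 4, error magnitude e = 8, c = [9, 10, 1, 3, 8].

Step 1: column multipliers v_i = (∏_{j≠i}(α_i − α_j))^{−1} mod 13.
  i = 1 (α = 4): (4−12)(4−5)(4−8)(4−9) = (−8)·(−1)·(−4)·(−5) = 160 ≡ 4, so v_1 = 4^{−1} = 10 (mod 13).
  i = 2 (α = 12): (12−4)(12−5)(12−8)(12−9) = 8·7·4·3 = 672 ≡ 9, so v_2 = 9^{−1} = 3 (mod 13).
  i = 3 (α = 5): (5−4)(5−12)(5−8)(5−9) = 1·(−7)·(−3)·(−4) = −84 ≡ 7, so v_3 = 7^{−1} = 2 (mod 13).
  i = 4 (α = 8): (8−4)(8−12)(8−5)(8−9) = 4·(−4)·3·(−1) = 48 ≡ 9, so v_4 = 9^{−1} = 3 (mod 13).
  i = 5 (α = 9): (9−4)(9−12)(9−5)(9−8) = 5·(−3)·4·1 = −60 ≡ 5, so v_5 = 5^{−1} = 8 (mod 13).
  v = [10, 3, 2, 3, 8].
Step 2: syndromes of r = [9, 10, 1, 11, 8] (all sums mod 13).
  S_0 = Σ v_i r_i = 10·9 + 3·10 + 2·1 + 3·11 + 8·8 = 219 ≡ 11.
  S_1 = Σ v_i α_i r_i = 10·4·9 + 3·12·10 + 2·5·1 + 3·8·11 + 8·9·8 = 1570 ≡ 10.
  α_i^2 mod 13 = [3, 1, 12, 12, 3].
  S_2 = Σ v_i α_i^2 r_i = 10·3·9 + 3·1·10 + 2·12·1 + 3·12·11 + 8·3·8 = 912 ≡ 2.
  S = (11, 10, 2) ≠ 0, so r is not a codeword (an error is present).
Step 3: locate the error. For a single error e at position i, S_ℓ = v_i·e·α_i^ℓ, so α_err = S_1/S_0.
  S_0^{−1} = 11^{−1} = 6 (mod 13), so α_err = 10·6 = 60 ≡ 8 = α_4. Error position i = 4.
  Consistency check: S_2/S_1 = 2·4 = 8 ≡ 8 = α_err ✓ (single-error assumption holds).
Step 4: error magnitude e = S_0/v_4 = S_0·∏_{j≠4}(α_4 − α_j) = 11·9 = 99 ≡ 8 (mod 13).
Step 5: correct position 4: c_4 = r_4 − e = 11 − 8 ≡ 3 (mod 13). Hence c = [9, 10, 1, 3, 8].
  Check: interpolating c through the α_i gives m(x) = 2 + 5·x (degree < 2) with m(α_i) = c_i for every i, so c is indeed a codeword.


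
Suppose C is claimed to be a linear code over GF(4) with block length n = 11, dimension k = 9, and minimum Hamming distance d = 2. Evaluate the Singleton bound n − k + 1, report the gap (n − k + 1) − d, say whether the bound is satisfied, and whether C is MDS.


Singleton RHS = n − k + 1 = 3, slack = 1, bound satisfied, not MDS.

Singleton bound: d ≤ n − k + 1.
Here n = 11, k = 9, so n − k + 1 = 3.
Given d = 2, check d ≤ 3: YES.
Slack = (n − k + 1) − d = 1.
The code is NOT MDS (slack = 1 > 0).
Description: the claimed parameters are [11, 9, 2]_4; such a code would be non-MDS.


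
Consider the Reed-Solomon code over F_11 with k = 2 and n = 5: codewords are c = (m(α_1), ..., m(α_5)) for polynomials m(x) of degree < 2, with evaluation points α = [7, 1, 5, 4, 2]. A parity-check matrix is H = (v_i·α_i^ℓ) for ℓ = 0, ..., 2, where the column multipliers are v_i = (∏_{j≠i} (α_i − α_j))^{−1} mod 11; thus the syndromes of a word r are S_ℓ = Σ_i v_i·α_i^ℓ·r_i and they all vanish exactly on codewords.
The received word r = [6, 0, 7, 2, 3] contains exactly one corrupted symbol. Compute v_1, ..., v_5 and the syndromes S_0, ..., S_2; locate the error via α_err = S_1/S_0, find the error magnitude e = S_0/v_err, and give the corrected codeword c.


S = (4, 4, 4), error at position 2, error magnitude e = 2, c = [6, 9, 7, 2, 3].

Step 1: column multipliers v_i = (∏_{j≠i}(α_i − α_j))^{−1} mod 11.
  i = 1 (α = 7): (7−1)(7−5)(7−4)(7−2) = 6·2·3·5 = 180 ≡ 4, so v_1 = 4^{−1} = 3 (mod 11).
  i = 2 (α = 1): (1−7)(1−5)(1−4)(1−2) = (−6)·(−4)·(−3)·(−1) = 72 ≡ 6, so v_2 = 6^{−1} = 2 (mod 11).
  i = 3 (α = 5): (5−7)(5−1)(5−4)(5−2) = (−2)·4·1·3 = −24 ≡ 9, so v_3 = 9^{−1} = 5 (mod 11).
  i = 4 (α = 4): (4−7)(4−1)(4−5)(4−2) = (−3)·3·(−1)·2 = 18 ≡ 7, so v_4 = 7^{−1} = 8 (mod 11).
  i = 5 (α = 2): (2−7)(2−1)(2−5)(2−4) = (−5)·1·(−3)·(−2) = −30 ≡ 3, so v_5 = 3^{−1} = 4 (mod 11).
  v = [3, 2, 5, 8, 4].
Step 2: syndromes of r = [6, 0, 7, 2, 3] (all sums mod 11).
  S_0 = Σ v_i r_i = 3·6 + 2·0 + 5·7 + 8·2 + 4·3 = 81 ≡ 4.
  S_1 = Σ v_i α_i r_i = 3·7·6 + 2·1·0 + 5·5·7 + 8·4·2 + 4·2·3 = 389 ≡ 4.
  α_i^2 mod 11 = [5, 1, 3, 5, 4].
  S_2 = Σ v_i α_i^2 r_i = 3·5·6 + 2·1·0 + 5·3·7 + 8·5·2 + 4·4·3 = 323 ≡ 4.
  S = (4, 4, 4) ≠ 0, so r is not a codeword (an error is present).
Step 3: locate the error. For a single error e at position i, S_ℓ = v_i·e·α_i^ℓ, so α_err = S_1/S_0.
  S_0^{−1} = 4^{−1} = 3 (mod 11), so α_err = 4·3 = 12 ≡ 1 = α_2. Error position i = 2.
  Consistency check: S_2/S_1 = 4·3 = 12 ≡ 1 = α_err ✓ (single-error assumption holds).
Step 4: error magnitude e = S_0/v_2 = S_0·∏_{j≠2}(α_2 − α_j) = 4·6 = 24 ≡ 2 (mod 11).
Step 5: correct position 2: c_2 = r_2 − e = 0 − 2 ≡ 9 (mod 11). Hence c = [6, 9, 7, 2, 3].
  Check: interpolating c through the α_i gives m(x) = 4 + 5·x (degree < 2) with m(α_i) = c_i for every i, so c is indeed a codeword.


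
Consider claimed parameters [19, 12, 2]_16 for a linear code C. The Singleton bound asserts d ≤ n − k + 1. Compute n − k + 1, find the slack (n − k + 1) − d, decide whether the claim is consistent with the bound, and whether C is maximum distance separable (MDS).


Singleton RHS = n − k + 1 = 8, slack = 6, bound satisfied, not MDS.

Singleton bound: d ≤ n − k + 1.
Here n = 19, k = 12, so n − k + 1 = 8.
Given d = 2, check d ≤ 8: YES.
Slack = (n − k + 1) − d = 6.
The code is NOT MDS (slack = 6 > 0).
Description: the claimed parameters are [19, 12, 2]_16; such a code would be non-MDS.


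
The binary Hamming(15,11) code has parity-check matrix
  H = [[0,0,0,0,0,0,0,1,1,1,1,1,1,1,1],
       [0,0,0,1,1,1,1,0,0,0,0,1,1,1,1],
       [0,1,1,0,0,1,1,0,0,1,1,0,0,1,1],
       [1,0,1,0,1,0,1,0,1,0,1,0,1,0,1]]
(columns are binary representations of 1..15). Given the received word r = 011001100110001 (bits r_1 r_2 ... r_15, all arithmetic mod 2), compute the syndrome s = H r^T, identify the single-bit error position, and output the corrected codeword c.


s = (1, 1, 1, 0)^T, error position = 14, corrected codeword c = 011001100110011

Compute s = H r^T mod 2 one row at a time:
  s_1 = 0 + 0 + 1 + 1 + 0 + 0 + 0 + 1 = 3 ≡ 1 (mod 2).
  s_2 = 0 + 0 + 1 + 1 + 0 + 0 + 0 + 1 = 3 ≡ 1 (mod 2).
  s_3 = 1 + 1 + 1 + 1 + 1 + 1 + 0 + 1 = 7 ≡ 1 (mod 2).
  s_4 = 0 + 1 + 0 + 1 + 0 + 1 + 0 + 1 = 4 ≡ 0 (mod 2).
s = (1, 1, 1, 0)^T — this equals column 14 of H (binary 1110), so error is at position 14.
Correct: flip bit 14 of r = 011001100110001 to get c = 011001100110011.


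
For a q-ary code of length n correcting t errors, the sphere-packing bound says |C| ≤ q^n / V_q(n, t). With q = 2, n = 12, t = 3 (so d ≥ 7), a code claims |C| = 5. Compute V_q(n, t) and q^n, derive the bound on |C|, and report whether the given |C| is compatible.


V_q(n, t) = 299, q^n = 4096, Hamming bound = 13, |C| = 5 ≤ bound (satisfied).

Step 1: Compute V_q(n, t) = Σ_{j=0}^3 C(n, j) (q−1)^j.
  j = 0: C(12,0)·(1)^0 = 1·1 = 1.
  j = 1: C(12,1)·(1)^1 = 12·1 = 12.
  j = 2: C(12,2)·(1)^2 = 66·1 = 66.
  j = 3: C(12,3)·(1)^3 = 220·1 = 220.
  V_q(n, t) = 1 + 12 + 66 + 220 = 299.
Step 2: q^n = 2^12 = 4096.
Step 3: Hamming bound ⌊q^n / V_q(n,t)⌋ = ⌊4096/299⌋ = 13.
Step 4: Compare |C| = 5 to 13: satisfied.
The claimed |C| lies below the Hamming bound.


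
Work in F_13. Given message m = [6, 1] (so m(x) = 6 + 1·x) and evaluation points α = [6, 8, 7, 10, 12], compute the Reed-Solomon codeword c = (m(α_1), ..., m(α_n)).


c = [12, 1, 0, 3, 5]

Message polynomial: m(x) = 6 + 1·x (mod 13).
For each evaluation point α_i, compute m(α_i) mod 13:
  α_1 = 6: Horner steps 1 → 12, so m(6) = 12.
  α_2 = 8: Horner steps 1 → 1, so m(8) = 1.
  α_3 = 7: Horner steps 1 → 0, so m(7) = 0.
  α_4 = 10: Horner steps 1 → 3, so m(10) = 3.
  α_5 = 12: Horner steps 1 → 5, so m(12) = 5.
Codeword c = [12, 1, 0, 3, 5] ∈ F_13^5.


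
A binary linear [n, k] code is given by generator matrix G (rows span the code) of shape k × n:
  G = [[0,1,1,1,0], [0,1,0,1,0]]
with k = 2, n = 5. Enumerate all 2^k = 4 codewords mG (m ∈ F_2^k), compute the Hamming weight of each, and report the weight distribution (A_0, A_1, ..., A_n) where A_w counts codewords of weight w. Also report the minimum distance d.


Weight distribution: A_0 = 1, A_1 = 1, A_2 = 1, A_3 = 1. Minimum distance d = 1.

Enumerate all 2^2 = 4 messages m ∈ F_2^2.
For each, compute codeword c = mG in F_2^5, then tally its weight.
  m = 00 → c = 00000, weight = 0.
  m = 10 → c = 01110, weight = 3.
  m = 01 → c = 01010, weight = 2.
  m = 11 → c = 00100, weight = 1.
Tally weights:
  weight 0: 1 codewords.
  weight 1: 1 codewords.
  weight 2: 1 codewords.
  weight 3: 1 codewords.
Minimum distance d = smallest w > 0 with A_w > 0 = 1.
Sanity: Σ A_w = 4 = 2^2 = 4 ✓.


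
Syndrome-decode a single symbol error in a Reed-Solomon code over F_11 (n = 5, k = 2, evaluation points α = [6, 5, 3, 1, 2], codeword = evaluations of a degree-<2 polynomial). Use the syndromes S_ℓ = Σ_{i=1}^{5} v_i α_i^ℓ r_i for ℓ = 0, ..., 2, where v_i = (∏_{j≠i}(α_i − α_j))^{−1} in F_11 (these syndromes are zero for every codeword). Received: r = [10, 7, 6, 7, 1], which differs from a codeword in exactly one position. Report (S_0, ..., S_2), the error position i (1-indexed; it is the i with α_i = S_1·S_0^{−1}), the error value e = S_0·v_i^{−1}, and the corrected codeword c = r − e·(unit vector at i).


S = (10, 6, 8), error at position 2, error magnitude e = 2, c = [10, 5, 6, 7, 1].

Step 1: column multipliers v_i = (∏_{j≠i}(α_i − α_j))^{−1} mod 11.
  i = 1 (α = 6): (6−5)(6−3)(6−1)(6−2) = 1·3·5·4 = 60 ≡ 5, so v_1 = 5^{−1} = 9 (mod 11).
  i = 2 (α = 5): (5−6)(5−3)(5−1)(5−2) = (−1)·2·4·3 = −24 ≡ 9, so v_2 = 9^{−1} = 5 (mod 11).
  i = 3 (α = 3): (3−6)(3−5)(3−1)(3−2) = (−3)·(−2)·2·1 = 12 ≡ 1, so v_3 = 1^{−1} = 1 (mod 11).
  i = 4 (α = 1): (1−6)(1−5)(1−3)(1−2) = (−5)·(−4)·(−2)·(−1) = 40 ≡ 7, so v_4 = 7^{−1} = 8 (mod 11).
  i = 5 (α = 2): (2−6)(2−5)(2−3)(2−1) = (−4)·(−3)·(−1)·1 = −12 ≡ 10, so v_5 = 10^{−1} = 10 (mod 11).
  v = [9, 5, 1, 8, 10].
Step 2: syndromes of r = [10, 7, 6, 7, 1] (all sums mod 11).
  S_0 = Σ v_i r_i = 9·10 + 5·7 + 1·6 + 8·7 + 10·1 = 197 ≡ 10.
  S_1 = Σ v_i α_i r_i = 9·6·10 + 5·5·7 + 1·3·6 + 8·1·7 + 10·2·1 = 809 ≡ 6.
  α_i^2 mod 11 = [3, 3, 9, 1, 4].
  S_2 = Σ v_i α_i^2 r_i = 9·3·10 + 5·3·7 + 1·9·6 + 8·1·7 + 10·4·1 = 525 ≡ 8.
  S = (10, 6, 8) ≠ 0, so r is not a codeword (an error is present).
Step 3: locate the error. For a single error e at position i, S_ℓ = v_i·e·α_i^ℓ, so α_err = S_1/S_0.
  S_0^{−1} = 10^{−1} = 10 (mod 11), so α_err = 6·10 = 60 ≡ 5 = α_2. Error position i = 2.
  Consistency check: S_2/S_1 = 8·2 = 16 ≡ 5 = α_err ✓ (single-error assumption holds).
Step 4: error magnitude e = S_0/v_2 = S_0·∏_{j≠2}(α_2 − α_j) = 10·9 = 90 ≡ 2 (mod 11).
Step 5: correct position 2: c_2 = r_2 − e = 7 − 2 ≡ 5 (mod 11). Hence c = [10, 5, 6, 7, 1].
  Check: interpolating c through the α_i gives m(x) = 2 + 5·x (degree < 2) with m(α_i) = c_i for every i, so c is indeed a codeword.


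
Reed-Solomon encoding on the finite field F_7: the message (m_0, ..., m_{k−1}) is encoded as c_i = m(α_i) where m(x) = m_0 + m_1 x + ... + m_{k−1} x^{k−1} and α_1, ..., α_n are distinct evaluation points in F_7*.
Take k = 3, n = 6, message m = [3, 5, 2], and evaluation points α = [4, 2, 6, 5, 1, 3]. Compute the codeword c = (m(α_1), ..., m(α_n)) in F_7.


c = [6, 0, 0, 1, 3, 1]

Message polynomial: m(x) = 3 + 5·x + 2·x^2 (mod 7).
For each evaluation point α_i, compute m(α_i) mod 7:
  α_1 = 4: Horner steps 2 → 6 → 6, so m(4) = 6.
  α_2 = 2: Horner steps 2 → 2 → 0, so m(2) = 0.
  α_3 = 6: Horner steps 2 → 3 → 0, so m(6) = 0.
  α_4 = 5: Horner steps 2 → 1 → 1, so m(5) = 1.
  α_5 = 1: Horner steps 2 → 0 → 3, so m(1) = 3.
  α_6 = 3: Horner steps 2 → 4 → 1, so m(3) = 1.
Codeword c = [6, 0, 0, 1, 3, 1] ∈ F_7^6.


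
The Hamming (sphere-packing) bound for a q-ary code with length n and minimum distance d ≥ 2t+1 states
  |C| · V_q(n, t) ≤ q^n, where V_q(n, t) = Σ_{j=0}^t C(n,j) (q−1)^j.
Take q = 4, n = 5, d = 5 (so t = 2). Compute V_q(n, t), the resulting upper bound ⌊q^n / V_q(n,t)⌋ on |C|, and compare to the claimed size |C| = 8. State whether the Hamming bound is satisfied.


V_q(n, t) = 106, q^n = 1024, Hamming bound = 9, |C| = 8 ≤ bound (satisfied).

Step 1: Compute V_q(n, t) = Σ_{j=0}^2 C(n, j) (q−1)^j.
  j = 0: C(5,0)·(3)^0 = 1·1 = 1.
  j = 1: C(5,1)·(3)^1 = 5·3 = 15.
  j = 2: C(5,2)·(3)^2 = 10·9 = 90.
  V_q(n, t) = 1 + 15 + 90 = 106.
Step 2: q^n = 4^5 = 1024.
Step 3: Hamming bound ⌊q^n / V_q(n,t)⌋ = ⌊1024/106⌋ = 9.
Step 4: Compare |C| = 8 to 9: satisfied.
The claimed |C| lies below the Hamming bound.


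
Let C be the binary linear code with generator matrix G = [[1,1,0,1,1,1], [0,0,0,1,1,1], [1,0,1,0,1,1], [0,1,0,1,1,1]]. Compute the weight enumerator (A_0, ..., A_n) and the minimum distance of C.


Weight distribution: A_0 = 1, A_1 = 2, A_2 = 2, A_3 = 4, A_4 = 5, A_5 = 2. Minimum distance d = 1.

Enumerate all 2^4 = 16 messages m ∈ F_2^4.
For each, compute codeword c = mG in F_2^6, then tally its weight.
  m = 0000 → c = 000000, weight = 0.
  m = 1000 → c = 110111, weight = 5.
  m = 0100 → c = 000111, weight = 3.
  m = 1100 → c = 110000, weight = 2.
  m = 0010 → c = 101011, weight = 4.
  m = 1010 → c = 011100, weight = 3.
  m = 0110 → c = 101100, weight = 3.
  m = 1110 → c = 011011, weight = 4.
  m = 0001 → c = 010111, weight = 4.
  m = 1001 → c = 100000, weight = 1.
  m = 0101 → c = 010000, weight = 1.
  m = 1101 → c = 100111, weight = 4.
  m = 0011 → c = 111100, weight = 4.
  m = 1011 → c = 001011, weight = 3.
  m = 0111 → c = 111011, weight = 5.
  m = 1111 → c = 001100, weight = 2.
Tally weights:
  weight 0: 1 codewords.
  weight 1: 2 codewords.
  weight 2: 2 codewords.
  weight 3: 4 codewords.
  weight 4: 5 codewords.
  weight 5: 2 codewords.
Minimum distance d = smallest w > 0 with A_w > 0 = 1.
Sanity: Σ A_w = 16 = 2^4 = 16 ✓.


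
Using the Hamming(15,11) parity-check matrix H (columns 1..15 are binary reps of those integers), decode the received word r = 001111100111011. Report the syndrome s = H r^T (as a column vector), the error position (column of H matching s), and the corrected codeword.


s = (1, 1, 1, 1)^T, error position = 15, corrected codeword c = 001111100111010

Compute s = H r^T mod 2 one row at a time:
  s_1 = 0 + 0 + 1 + 1 + 1 + 0 + 1 + 1 = 5 ≡ 1 (mod 2).
  s_2 = 1 + 1 + 1 + 1 + 1 + 0 + 1 + 1 = 7 ≡ 1 (mod 2).
  s_3 = 0 + 1 + 1 + 1 + 1 + 1 + 1 + 1 = 7 ≡ 1 (mod 2).
  s_4 = 0 + 1 + 1 + 1 + 0 + 1 + 0 + 1 = 5 ≡ 1 (mod 2).
s = (1, 1, 1, 1)^T — this equals column 15 of H (binary 1111), so error is at position 15.
Correct: flip bit 15 of r = 001111100111011 to get c = 001111100111010.


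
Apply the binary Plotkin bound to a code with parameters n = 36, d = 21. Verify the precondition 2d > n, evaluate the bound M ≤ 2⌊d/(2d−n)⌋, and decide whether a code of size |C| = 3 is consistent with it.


Plotkin bound M ≤ 6; given |C| = 3 ≤ bound (satisfied).

Check applicability: 2d = 42, n = 36.
2d − n = 6 > 0, so Plotkin applies.
Compute d/(2d−n) = 21/6 ≈ 3.5000.
⌊d/(2d−n)⌋ = 3.
Plotkin bound: M ≤ 2·3 = 6.
Given |C| = 3, check: satisfied.
This |C| is below the Plotkin bound.


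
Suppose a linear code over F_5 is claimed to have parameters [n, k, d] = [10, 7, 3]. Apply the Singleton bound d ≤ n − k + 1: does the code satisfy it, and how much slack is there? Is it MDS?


Singleton RHS = n − k + 1 = 4, slack = 1, bound satisfied, not MDS.

Singleton bound: d ≤ n − k + 1.
Here n = 10, k = 7, so n − k + 1 = 4.
Given d = 3, check d ≤ 4: YES.
Slack = (n − k + 1) − d = 1.
The code is NOT MDS (slack = 1 > 0).
Description: the claimed parameters are [10, 7, 3]_5; such a code would be non-MDS.


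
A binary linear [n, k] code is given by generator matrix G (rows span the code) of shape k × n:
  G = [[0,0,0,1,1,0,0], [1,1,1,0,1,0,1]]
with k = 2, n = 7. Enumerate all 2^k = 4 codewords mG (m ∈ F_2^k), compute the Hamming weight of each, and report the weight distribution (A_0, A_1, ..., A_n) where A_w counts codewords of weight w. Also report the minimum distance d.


Weight distribution: A_0 = 1, A_2 = 1, A_5 = 2. Minimum distance d = 2.

Enumerate all 2^2 = 4 messages m ∈ F_2^2.
For each, compute codeword c = mG in F_2^7, then tally its weight.
  m = 00 → c = 0000000, weight = 0.
  m = 10 → c = 0001100, weight = 2.
  m = 01 → c = 1110101, weight = 5.
  m = 11 → c = 1111001, weight = 5.
Tally weights:
  weight 0: 1 codewords.
  weight 2: 1 codewords.
  weight 5: 2 codewords.
Minimum distance d = smallest w > 0 with A_w > 0 = 2.
Sanity: Σ A_w = 4 = 2^2 = 4 ✓.


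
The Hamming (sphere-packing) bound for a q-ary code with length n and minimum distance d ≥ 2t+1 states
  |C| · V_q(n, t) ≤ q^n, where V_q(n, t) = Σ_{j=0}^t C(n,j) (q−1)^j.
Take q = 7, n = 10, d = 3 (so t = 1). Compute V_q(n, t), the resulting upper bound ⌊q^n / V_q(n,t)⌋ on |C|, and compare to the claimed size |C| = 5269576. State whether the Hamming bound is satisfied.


V_q(n, t) = 61, q^n = 282475249, Hamming bound = 4630741, |C| = 5269576 > bound (violated).

Step 1: Compute V_q(n, t) = Σ_{j=0}^1 C(n, j) (q−1)^j.
  j = 0: C(10,0)·(6)^0 = 1·1 = 1.
  j = 1: C(10,1)·(6)^1 = 10·6 = 60.
  V_q(n, t) = 1 + 60 = 61.
Step 2: q^n = 7^10 = 282475249.
Step 3: Hamming bound ⌊q^n / V_q(n,t)⌋ = ⌊282475249/61⌋ = 4630741.
Step 4: Compare |C| = 5269576 to 4630741: violated.
The claimed |C| lies above the Hamming bound, so no 7-ary code of length 10 with d ≥ 3 can have 5269576 codewords.


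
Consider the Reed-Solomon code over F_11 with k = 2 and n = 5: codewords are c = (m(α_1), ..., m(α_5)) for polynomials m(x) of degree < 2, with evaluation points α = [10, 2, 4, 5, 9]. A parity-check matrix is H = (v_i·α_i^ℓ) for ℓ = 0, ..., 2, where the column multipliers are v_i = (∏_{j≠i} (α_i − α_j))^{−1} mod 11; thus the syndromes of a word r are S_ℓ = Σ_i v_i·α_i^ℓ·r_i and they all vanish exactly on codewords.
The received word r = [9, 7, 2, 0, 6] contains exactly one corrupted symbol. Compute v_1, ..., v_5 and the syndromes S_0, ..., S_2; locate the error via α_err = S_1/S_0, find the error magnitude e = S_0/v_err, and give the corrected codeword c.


S = (10, 6, 8), error at position 4, error magnitude e = 6, c = [9, 7, 2, 5, 6].

Step 1: column multipliers v_i = (∏_{j≠i}(α_i − α_j))^{−1} mod 11.
  i = 1 (α = 10): (10−2)(10−4)(10−5)(10−9) = 8·6·5·1 = 240 ≡ 9, so v_1 = 9^{−1} = 5 (mod 11).
  i = 2 (α = 2): (2−10)(2−4)(2−5)(2−9) = (−8)·(−2)·(−3)·(−7) = 336 ≡ 6, so v_2 = 6^{−1} = 2 (mod 11).
  i = 3 (α = 4): (4−10)(4−2)(4−5)(4−9) = (−6)·2·(−1)·(−5) = −60 ≡ 6, so v_3 = 6^{−1} = 2 (mod 11).
  i = 4 (α = 5): (5−10)(5−2)(5−4)(5−9) = (−5)·3·1·(−4) = 60 ≡ 5, so v_4 = 5^{−1} = 9 (mod 11).
  i = 5 (α = 9): (9−10)(9−2)(9−4)(9−5) = (−1)·7·5·4 = −140 ≡ 3, so v_5 = 3^{−1} = 4 (mod 11).
  v = [5, 2, 2, 9, 4].
Step 2: syndromes of r = [9, 7, 2, 0, 6] (all sums mod 11).
  S_0 = Σ v_i r_i = 5·9 + 2·7 + 2·2 + 9·0 + 4·6 = 87 ≡ 10.
  S_1 = Σ v_i α_i r_i = 5·10·9 + 2·2·7 + 2·4·2 + 9·5·0 + 4·9·6 = 710 ≡ 6.
  α_i^2 mod 11 = [1, 4, 5, 3, 4].
  S_2 = Σ v_i α_i^2 r_i = 5·1·9 + 2·4·7 + 2·5·2 + 9·3·0 + 4·4·6 = 217 ≡ 8.
  S = (10, 6, 8) ≠ 0, so r is not a codeword (an error is present).
Step 3: locate the error. For a single error e at position i, S_ℓ = v_i·e·α_i^ℓ, so α_err = S_1/S_0.
  S_0^{−1} = 10^{−1} = 10 (mod 11), so α_err = 6·10 = 60 ≡ 5 = α_4. Error position i = 4.
  Consistency check: S_2/S_1 = 8·2 = 16 ≡ 5 = α_err ✓ (single-error assumption holds).
Step 4: error magnitude e = S_0/v_4 = S_0·∏_{j≠4}(α_4 − α_j) = 10·5 = 50 ≡ 6 (mod 11).
Step 5: correct position 4: c_4 = r_4 − e = 0 − 6 ≡ 5 (mod 11). Hence c = [9, 7, 2, 5, 6].
  Check: interpolating c through the α_i gives m(x) = 1 + 3·x (degree < 2) with m(α_i) = c_i for every i, so c is indeed a codeword.


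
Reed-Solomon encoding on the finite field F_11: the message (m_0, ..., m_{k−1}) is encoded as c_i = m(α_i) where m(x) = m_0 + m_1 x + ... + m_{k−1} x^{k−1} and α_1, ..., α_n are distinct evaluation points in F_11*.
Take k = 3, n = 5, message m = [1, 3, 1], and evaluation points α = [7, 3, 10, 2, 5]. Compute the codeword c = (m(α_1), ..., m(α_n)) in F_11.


c = [5, 8, 10, 0, 8]

Message polynomial: m(x) = 1 + 3·x + 1·x^2 (mod 11).
For each evaluation point α_i, compute m(α_i) mod 11:
  α_1 = 7: Horner steps 1 → 10 → 5, so m(7) = 5.
  α_2 = 3: Horner steps 1 → 6 → 8, so m(3) = 8.
  α_3 = 10: Horner steps 1 → 2 → 10, so m(10) = 10.
  α_4 = 2: Horner steps 1 → 5 → 0, so m(2) = 0.
  α_5 = 5: Horner steps 1 → 8 → 8, so m(5) = 8.
Codeword c = [5, 8, 10, 0, 8] ∈ F_11^5.


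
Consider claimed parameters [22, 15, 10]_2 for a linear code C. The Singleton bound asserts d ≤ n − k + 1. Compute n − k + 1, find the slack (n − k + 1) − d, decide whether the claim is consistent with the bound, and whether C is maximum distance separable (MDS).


Singleton RHS = n − k + 1 = 8, slack = -2, bound violated (no such code; not MDS).

Singleton bound: d ≤ n − k + 1.
Here n = 22, k = 15, so n − k + 1 = 8.
Given d = 10, check d ≤ 8: NO.
Slack = (n − k + 1) − d = -2.
The slack is negative: d = 10 exceeds n − k + 1 = 8 by 2, so the Singleton bound is violated and no linear [22, 15, 10]_2 code can exist. In particular it is not MDS (MDS requires d = n − k + 1 exactly).
Description: the claimed parameters are [22, 15, 10]_2; such a code would be impossible (violates the Singleton bound).


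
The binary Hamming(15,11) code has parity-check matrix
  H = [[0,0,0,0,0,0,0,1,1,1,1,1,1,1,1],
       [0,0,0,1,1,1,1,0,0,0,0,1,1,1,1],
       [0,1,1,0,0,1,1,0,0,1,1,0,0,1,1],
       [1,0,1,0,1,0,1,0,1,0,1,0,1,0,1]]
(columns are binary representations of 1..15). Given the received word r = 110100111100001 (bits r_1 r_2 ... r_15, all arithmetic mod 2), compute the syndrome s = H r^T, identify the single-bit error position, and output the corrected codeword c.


s = (0, 1, 0, 0)^T, error position = 4, corrected codeword c = 110000111100001

Compute s = H r^T mod 2 one row at a time:
  s_1 = 1 + 1 + 1 + 0 + 0 + 0 + 0 + 1 = 4 ≡ 0 (mod 2).
  s_2 = 1 + 0 + 0 + 1 + 0 + 0 + 0 + 1 = 3 ≡ 1 (mod 2).
  s_3 = 1 + 0 + 0 + 1 + 1 + 0 + 0 + 1 = 4 ≡ 0 (mod 2).
  s_4 = 1 + 0 + 0 + 1 + 1 + 0 + 0 + 1 = 4 ≡ 0 (mod 2).
s = (0, 1, 0, 0)^T — this equals column 4 of H (binary 0100), so error is at position 4.
Correct: flip bit 4 of r = 110100111100001 to get c = 110000111100001.


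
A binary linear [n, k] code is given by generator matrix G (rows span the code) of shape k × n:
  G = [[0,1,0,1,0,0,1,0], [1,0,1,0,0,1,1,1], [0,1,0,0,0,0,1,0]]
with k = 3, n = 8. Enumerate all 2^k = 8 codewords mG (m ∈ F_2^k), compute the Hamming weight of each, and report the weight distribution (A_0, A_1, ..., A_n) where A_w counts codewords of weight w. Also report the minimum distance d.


Weight distribution: A_0 = 1, A_1 = 1, A_2 = 1, A_3 = 1, A_5 = 2, A_6 = 2. Minimum distance d = 1.

Enumerate all 2^3 = 8 messages m ∈ F_2^3.
For each, compute codeword c = mG in F_2^8, then tally its weight.
  m = 000 → c = 00000000, weight = 0.
  m = 100 → c = 01010010, weight = 3.
  m = 010 → c = 10100111, weight = 5.
  m = 110 → c = 11110101, weight = 6.
  m = 001 → c = 01000010, weight = 2.
  m = 101 → c = 00010000, weight = 1.
  m = 011 → c = 11100101, weight = 5.
  m = 111 → c = 10110111, weight = 6.
Tally weights:
  weight 0: 1 codewords.
  weight 1: 1 codewords.
  weight 2: 1 codewords.
  weight 3: 1 codewords.
  weight 5: 2 codewords.
  weight 6: 2 codewords.
Minimum distance d = smallest w > 0 with A_w > 0 = 1.
Sanity: Σ A_w = 8 = 2^3 = 8 ✓.


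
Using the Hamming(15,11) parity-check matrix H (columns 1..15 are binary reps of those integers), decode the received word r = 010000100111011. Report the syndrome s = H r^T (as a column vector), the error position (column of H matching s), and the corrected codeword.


s = (1, 0, 0, 1)^T, error position = 9, corrected codeword c = 010000101111011

Compute s = H r^T mod 2 one row at a time:
  s_1 = 0 + 0 + 1 + 1 + 1 + 0 + 1 + 1 = 5 ≡ 1 (mod 2).
  s_2 = 0 + 0 + 0 + 1 + 1 + 0 + 1 + 1 = 4 ≡ 0 (mod 2).
  s_3 = 1 + 0 + 0 + 1 + 1 + 1 + 1 + 1 = 6 ≡ 0 (mod 2).
  s_4 = 0 + 0 + 0 + 1 + 0 + 1 + 0 + 1 = 3 ≡ 1 (mod 2).
s = (1, 0, 0, 1)^T — this equals column 9 of H (binary 1001), so error is at position 9.
Correct: flip bit 9 of r = 010000100111011 to get c = 010000101111011.


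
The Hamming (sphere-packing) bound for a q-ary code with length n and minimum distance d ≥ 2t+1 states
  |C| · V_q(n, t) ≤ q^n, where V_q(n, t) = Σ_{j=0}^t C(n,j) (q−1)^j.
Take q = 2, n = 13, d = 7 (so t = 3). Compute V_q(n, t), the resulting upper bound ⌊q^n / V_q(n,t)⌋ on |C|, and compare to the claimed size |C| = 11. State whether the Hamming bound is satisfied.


V_q(n, t) = 378, q^n = 8192, Hamming bound = 21, |C| = 11 ≤ bound (satisfied).

Step 1: Compute V_q(n, t) = Σ_{j=0}^3 C(n, j) (q−1)^j.
  j = 0: C(13,0)·(1)^0 = 1·1 = 1.
  j = 1: C(13,1)·(1)^1 = 13·1 = 13.
  j = 2: C(13,2)·(1)^2 = 78·1 = 78.
  j = 3: C(13,3)·(1)^3 = 286·1 = 286.
  V_q(n, t) = 1 + 13 + 78 + 286 = 378.
Step 2: q^n = 2^13 = 8192.
Step 3: Hamming bound ⌊q^n / V_q(n,t)⌋ = ⌊8192/378⌋ = 21.
Step 4: Compare |C| = 11 to 21: satisfied.
The claimed |C| lies below the Hamming bound.


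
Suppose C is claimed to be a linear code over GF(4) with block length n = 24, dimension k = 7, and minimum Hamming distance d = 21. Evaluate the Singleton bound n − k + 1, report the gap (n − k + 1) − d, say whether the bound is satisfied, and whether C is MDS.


Singleton RHS = n − k + 1 = 18, slack = -3, bound violated (no such code; not MDS).

Singleton bound: d ≤ n − k + 1.
Here n = 24, k = 7, so n − k + 1 = 18.
Given d = 21, check d ≤ 18: NO.
Slack = (n − k + 1) − d = -3.
The slack is negative: d = 21 exceeds n − k + 1 = 18 by 3, so the Singleton bound is violated and no linear [24, 7, 21]_4 code can exist. In particular it is not MDS (MDS requires d = n − k + 1 exactly).
Description: the claimed parameters are [24, 7, 21]_4; such a code would be impossible (violates the Singleton bound).


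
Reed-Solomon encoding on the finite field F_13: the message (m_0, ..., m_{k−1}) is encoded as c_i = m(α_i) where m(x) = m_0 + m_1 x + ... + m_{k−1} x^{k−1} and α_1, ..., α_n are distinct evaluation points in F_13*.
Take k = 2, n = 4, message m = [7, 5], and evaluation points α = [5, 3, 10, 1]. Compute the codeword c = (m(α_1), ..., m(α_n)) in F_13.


c = [6, 9, 5, 12]

Message polynomial: m(x) = 7 + 5·x (mod 13).
For each evaluation point α_i, compute m(α_i) mod 13:
  α_1 = 5: Horner steps 5 → 6, so m(5) = 6.
  α_2 = 3: Horner steps 5 → 9, so m(3) = 9.
  α_3 = 10: Horner steps 5 → 5, so m(10) = 5.
  α_4 = 1: Horner steps 5 → 12, so m(1) = 12.
Codeword c = [6, 9, 5, 12] ∈ F_13^4.


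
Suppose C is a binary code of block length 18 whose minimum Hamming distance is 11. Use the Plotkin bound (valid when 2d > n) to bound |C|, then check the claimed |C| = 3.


Plotkin bound M ≤ 4; given |C| = 3 ≤ bound (satisfied).

Check applicability: 2d = 22, n = 18.
2d − n = 4 > 0, so Plotkin applies.
Compute d/(2d−n) = 11/4 ≈ 2.7500.
⌊d/(2d−n)⌋ = 2.
Plotkin bound: M ≤ 2·2 = 4.
Given |C| = 3, check: satisfied.
This |C| is below the Plotkin bound.


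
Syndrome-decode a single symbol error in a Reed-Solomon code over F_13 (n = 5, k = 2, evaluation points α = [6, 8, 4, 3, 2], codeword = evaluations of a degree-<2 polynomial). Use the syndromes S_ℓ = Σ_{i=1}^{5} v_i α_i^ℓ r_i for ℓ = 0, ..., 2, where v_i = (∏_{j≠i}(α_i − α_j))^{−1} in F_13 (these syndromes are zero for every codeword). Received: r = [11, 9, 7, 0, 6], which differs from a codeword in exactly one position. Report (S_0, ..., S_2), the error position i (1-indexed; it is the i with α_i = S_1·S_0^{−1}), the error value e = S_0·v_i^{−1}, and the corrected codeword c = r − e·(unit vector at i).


S = (4, 11, 1), error at position 1, error magnitude e = 3, c = [8, 9, 7, 0, 6].

Step 1: column multipliers v_i = (∏_{j≠i}(α_i − α_j))^{−1} mod 13.
  i = 1 (α = 6): (6−8)(6−4)(6−3)(6−2) = (−2)·2·3·4 = −48 ≡ 4, so v_1 = 4^{−1} = 10 (mod 13).
  i = 2 (α = 8): (8−6)(8−4)(8−3)(8−2) = 2·4·5·6 = 240 ≡ 6, so v_2 = 6^{−1} = 11 (mod 13).
  i = 3 (α = 4): (4−6)(4−8)(4−3)(4−2) = (−2)·(−4)·1·2 = 16 ≡ 3, so v_3 = 3^{−1} = 9 (mod 13).
  i = 4 (α = 3): (3−6)(3−8)(3−4)(3−2) = (−3)·(−5)·(−1)·1 = −15 ≡ 11, so v_4 = 11^{−1} = 6 (mod 13).
  i = 5 (α = 2): (2−6)(2−8)(2−4)(2−3) = (−4)·(−6)·(−2)·(−1) = 48 ≡ 9, so v_5 = 9^{−1} = 3 (mod 13).
  v = [10, 11, 9, 6, 3].
Step 2: syndromes of r = [11, 9, 7, 0, 6] (all sums mod 13).
  S_0 = Σ v_i r_i = 10·11 + 11·9 + 9·7 + 6·0 + 3·6 = 290 ≡ 4.
  S_1 = Σ v_i α_i r_i = 10·6·11 + 11·8·9 + 9·4·7 + 6·3·0 + 3·2·6 = 1740 ≡ 11.
  α_i^2 mod 13 = [10, 12, 3, 9, 4].
  S_2 = Σ v_i α_i^2 r_i = 10·10·11 + 11·12·9 + 9·3·7 + 6·9·0 + 3·4·6 = 2549 ≡ 1.
  S = (4, 11, 1) ≠ 0, so r is not a codeword (an error is present).
Step 3: locate the error. For a single error e at position i, S_ℓ = v_i·e·α_i^ℓ, so α_err = S_1/S_0.
  S_0^{−1} = 4^{−1} = 10 (mod 13), so α_err = 11·10 = 110 ≡ 6 = α_1. Error position i = 1.
  Consistency check: S_2/S_1 = 1·6 = 6 ≡ 6 = α_err ✓ (single-error assumption holds).
Step 4: error magnitude e = S_0/v_1 = S_0·∏_{j≠1}(α_1 − α_j) = 4·4 = 16 ≡ 3 (mod 13).
Step 5: correct position 1: c_1 = r_1 − e = 11 − 3 ≡ 8 (mod 13). Hence c = [8, 9, 7, 0, 6].
  Check: interpolating c through the α_i gives m(x) = 5 + 7·x (degree < 2) with m(α_i) = c_i for every i, so c is indeed a codeword.


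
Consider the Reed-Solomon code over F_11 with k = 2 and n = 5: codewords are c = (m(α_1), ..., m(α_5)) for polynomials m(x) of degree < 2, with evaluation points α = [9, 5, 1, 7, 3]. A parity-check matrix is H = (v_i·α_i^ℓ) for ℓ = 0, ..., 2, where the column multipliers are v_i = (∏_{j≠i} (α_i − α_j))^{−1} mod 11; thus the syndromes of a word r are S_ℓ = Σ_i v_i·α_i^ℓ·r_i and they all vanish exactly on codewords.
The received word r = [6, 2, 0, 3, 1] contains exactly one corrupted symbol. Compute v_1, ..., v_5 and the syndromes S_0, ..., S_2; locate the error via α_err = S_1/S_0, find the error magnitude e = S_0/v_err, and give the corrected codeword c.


S = (9, 4, 3), error at position 1, error magnitude e = 2, c = [4, 2, 0, 3, 1].

Step 1: column multipliers v_i = (∏_{j≠i}(α_i − α_j))^{−1} mod 11.
  i = 1 (α = 9): (9−5)(9−1)(9−7)(9−3) = 4·8·2·6 = 384 ≡ 10, so v_1 = 10^{−1} = 10 (mod 11).
  i = 2 (α = 5): (5−9)(5−1)(5−7)(5−3) = (−4)·4·(−2)·2 = 64 ≡ 9, so v_2 = 9^{−1} = 5 (mod 11).
  i = 3 (α = 1): (1−9)(1−5)(1−7)(1−3) = (−8)·(−4)·(−6)·(−2) = 384 ≡ 10, so v_3 = 10^{−1} = 10 (mod 11).
  i = 4 (α = 7): (7−9)(7−5)(7−1)(7−3) = (−2)·2·6·4 = −96 ≡ 3, so v_4 = 3^{−1} = 4 (mod 11).
  i = 5 (α = 3): (3−9)(3−5)(3−1)(3−7) = (−6)·(−2)·2·(−4) = −96 ≡ 3, so v_5 = 3^{−1} = 4 (mod 11).
  v = [10, 5, 10, 4, 4].
Step 2: syndromes of r = [6, 2, 0, 3, 1] (all sums mod 11).
  S_0 = Σ v_i r_i = 10·6 + 5·2 + 10·0 + 4·3 + 4·1 = 86 ≡ 9.
  S_1 = Σ v_i α_i r_i = 10·9·6 + 5·5·2 + 10·1·0 + 4·7·3 + 4·3·1 = 686 ≡ 4.
  α_i^2 mod 11 = [4, 3, 1, 5, 9].
  S_2 = Σ v_i α_i^2 r_i = 10·4·6 + 5·3·2 + 10·1·0 + 4·5·3 + 4·9·1 = 366 ≡ 3.
  S = (9, 4, 3) ≠ 0, so r is not a codeword (an error is present).
Step 3: locate the error. For a single error e at position i, S_ℓ = v_i·e·α_i^ℓ, so α_err = S_1/S_0.
  S_0^{−1} = 9^{−1} = 5 (mod 11), so α_err = 4·5 = 20 ≡ 9 = α_1. Error position i = 1.
  Consistency check: S_2/S_1 = 3·3 = 9 ≡ 9 = α_err ✓ (single-error assumption holds).
Step 4: error magnitude e = S_0/v_1 = S_0·∏_{j≠1}(α_1 − α_j) = 9·10 = 90 ≡ 2 (mod 11).
Step 5: correct position 1: c_1 = r_1 − e = 6 − 2 ≡ 4 (mod 11). Hence c = [4, 2, 0, 3, 1].
  Check: interpolating c through the α_i gives m(x) = 5 + 6·x (degree < 2) with m(α_i) = c_i for every i, so c is indeed a codeword.


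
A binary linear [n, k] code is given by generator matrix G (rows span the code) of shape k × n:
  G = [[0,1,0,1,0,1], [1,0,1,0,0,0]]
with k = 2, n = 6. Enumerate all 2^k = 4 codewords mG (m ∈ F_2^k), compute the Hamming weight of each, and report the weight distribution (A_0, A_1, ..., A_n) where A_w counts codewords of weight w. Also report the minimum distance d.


Weight distribution: A_0 = 1, A_2 = 1, A_3 = 1, A_5 = 1. Minimum distance d = 2.

Enumerate all 2^2 = 4 messages m ∈ F_2^2.
For each, compute codeword c = mG in F_2^6, then tally its weight.
  m = 00 → c = 000000, weight = 0.
  m = 10 → c = 010101, weight = 3.
  m = 01 → c = 101000, weight = 2.
  m = 11 → c = 111101, weight = 5.
Tally weights:
  weight 0: 1 codewords.
  weight 2: 1 codewords.
  weight 3: 1 codewords.
  weight 5: 1 codewords.
Minimum distance d = smallest w > 0 with A_w > 0 = 2.
Sanity: Σ A_w = 4 = 2^2 = 4 ✓.


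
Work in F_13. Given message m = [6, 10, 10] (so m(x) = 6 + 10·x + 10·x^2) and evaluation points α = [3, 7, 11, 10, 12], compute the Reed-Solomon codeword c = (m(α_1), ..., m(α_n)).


c = [9, 7, 0, 1, 6]

Message polynomial: m(x) = 6 + 10·x + 10·x^2 (mod 13).
For each evaluation point α_i, compute m(α_i) mod 13:
  α_1 = 3: Horner steps 10 → 1 → 9, so m(3) = 9.
  α_2 = 7: Horner steps 10 → 2 → 7, so m(7) = 7.
  α_3 = 11: Horner steps 10 → 3 → 0, so m(11) = 0.
  α_4 = 10: Horner steps 10 → 6 → 1, so m(10) = 1.
  α_5 = 12: Horner steps 10 → 0 → 6, so m(12) = 6.
Codeword c = [9, 7, 0, 1, 6] ∈ F_13^5.


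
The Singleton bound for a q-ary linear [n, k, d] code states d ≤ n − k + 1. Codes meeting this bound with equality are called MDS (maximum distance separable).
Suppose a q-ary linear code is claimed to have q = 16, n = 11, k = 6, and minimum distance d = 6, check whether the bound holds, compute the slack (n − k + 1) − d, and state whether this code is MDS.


Singleton RHS = n − k + 1 = 6, slack = 0, bound satisfied, MDS.

Singleton bound: d ≤ n − k + 1.
Here n = 11, k = 6, so n − k + 1 = 6.
Given d = 6, check d ≤ 6: YES.
Slack = (n − k + 1) − d = 0.
The code is MDS (slack = 0).
Description: the claimed parameters are [11, 6, 6]_16; such a code would be MDS (meets Singleton bound).


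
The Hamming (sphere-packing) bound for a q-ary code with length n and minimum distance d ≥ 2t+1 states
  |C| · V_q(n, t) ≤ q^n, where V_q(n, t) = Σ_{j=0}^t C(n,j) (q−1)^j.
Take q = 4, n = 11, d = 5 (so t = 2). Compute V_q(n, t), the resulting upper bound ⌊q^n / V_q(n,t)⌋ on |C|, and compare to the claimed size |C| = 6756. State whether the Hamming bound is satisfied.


V_q(n, t) = 529, q^n = 4194304, Hamming bound = 7928, |C| = 6756 ≤ bound (satisfied).

Step 1: Compute V_q(n, t) = Σ_{j=0}^2 C(n, j) (q−1)^j.
  j = 0: C(11,0)·(3)^0 = 1·1 = 1.
  j = 1: C(11,1)·(3)^1 = 11·3 = 33.
  j = 2: C(11,2)·(3)^2 = 55·9 = 495.
  V_q(n, t) = 1 + 33 + 495 = 529.
Step 2: q^n = 4^11 = 4194304.
Step 3: Hamming bound ⌊q^n / V_q(n,t)⌋ = ⌊4194304/529⌋ = 7928.
Step 4: Compare |C| = 6756 to 7928: satisfied.
The claimed |C| lies below the Hamming bound.


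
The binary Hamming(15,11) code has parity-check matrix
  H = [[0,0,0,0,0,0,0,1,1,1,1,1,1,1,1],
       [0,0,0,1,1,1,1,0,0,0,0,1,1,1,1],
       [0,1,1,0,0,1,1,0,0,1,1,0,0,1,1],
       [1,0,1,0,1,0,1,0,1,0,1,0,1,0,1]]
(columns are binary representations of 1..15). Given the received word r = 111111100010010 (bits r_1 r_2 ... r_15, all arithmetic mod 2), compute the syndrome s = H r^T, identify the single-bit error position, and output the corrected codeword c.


s = (0, 1, 0, 1)^T, error position = 5, corrected codeword c = 111101100010010

Compute s = H r^T mod 2 one row at a time:
  s_1 = 0 + 0 + 0 + 1 + 0 + 0 + 1 + 0 = 2 ≡ 0 (mod 2).
  s_2 = 1 + 1 + 1 + 1 + 0 + 0 + 1 + 0 = 5 ≡ 1 (mod 2).
  s_3 = 1 + 1 + 1 + 1 + 0 + 1 + 1 + 0 = 6 ≡ 0 (mod 2).
  s_4 = 1 + 1 + 1 + 1 + 0 + 1 + 0 + 0 = 5 ≡ 1 (mod 2).
s = (0, 1, 0, 1)^T — this equals column 5 of H (binary 0101), so error is at position 5.
Correct: flip bit 5 of r = 111111100010010 to get c = 111101100010010.


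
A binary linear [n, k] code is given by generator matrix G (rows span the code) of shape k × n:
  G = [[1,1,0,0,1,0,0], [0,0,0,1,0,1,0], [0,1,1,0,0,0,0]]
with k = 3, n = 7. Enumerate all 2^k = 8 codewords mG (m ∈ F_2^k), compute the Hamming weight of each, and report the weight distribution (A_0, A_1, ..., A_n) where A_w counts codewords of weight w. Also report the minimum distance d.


Weight distribution: A_0 = 1, A_2 = 2, A_3 = 2, A_4 = 1, A_5 = 2. Minimum distance d = 2.

Enumerate all 2^3 = 8 messages m ∈ F_2^3.
For each, compute codeword c = mG in F_2^7, then tally its weight.
  m = 000 → c = 0000000, weight = 0.
  m = 100 → c = 1100100, weight = 3.
  m = 010 → c = 0001010, weight = 2.
  m = 110 → c = 1101110, weight = 5.
  m = 001 → c = 0110000, weight = 2.
  m = 101 → c = 1010100, weight = 3.
  m = 011 → c = 0111010, weight = 4.
  m = 111 → c = 1011110, weight = 5.
Tally weights:
  weight 0: 1 codewords.
  weight 2: 2 codewords.
  weight 3: 2 codewords.
  weight 4: 1 codewords.
  weight 5: 2 codewords.
Minimum distance d = smallest w > 0 with A_w > 0 = 2.
Sanity: Σ A_w = 8 = 2^3 = 8 ✓.
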